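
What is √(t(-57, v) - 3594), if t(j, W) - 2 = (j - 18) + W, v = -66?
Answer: I*√3733 ≈ 61.098*I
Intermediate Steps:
t(j, W) = -16 + W + j (t(j, W) = 2 + ((j - 18) + W) = 2 + ((-18 + j) + W) = 2 + (-18 + W + j) = -16 + W + j)
√(t(-57, v) - 3594) = √((-16 - 66 - 57) - 3594) = √(-139 - 3594) = √(-3733) = I*√3733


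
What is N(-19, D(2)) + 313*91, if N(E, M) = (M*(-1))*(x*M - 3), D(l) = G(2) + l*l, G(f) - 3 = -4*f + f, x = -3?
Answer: 28489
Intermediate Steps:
G(f) = 3 - 3*f (G(f) = 3 + (-4*f + f) = 3 - 3*f)
D(l) = -3 + l² (D(l) = (3 - 3*2) + l*l = (3 - 6) + l² = -3 + l²)
N(E, M) = -M*(-3 - 3*M) (N(E, M) = (M*(-1))*(-3*M - 3) = (-M)*(-3 - 3*M) = -M*(-3 - 3*M))
N(-19, D(2)) + 313*91 = 3*(-3 + 2²)*(1 + (-3 + 2²)) + 313*91 = 3*(-3 + 4)*(1 + (-3 + 4)) + 28483 = 3*1*(1 + 1) + 28483 = 3*1*2 + 28483 = 6 + 28483 = 28489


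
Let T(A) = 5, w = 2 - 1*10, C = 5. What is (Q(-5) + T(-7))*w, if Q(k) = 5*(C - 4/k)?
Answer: -272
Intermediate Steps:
w = -8 (w = 2 - 10 = -8)
Q(k) = 25 - 20/k (Q(k) = 5*(5 - 4/k) = 25 - 20/k)
(Q(-5) + T(-7))*w = ((25 - 20/(-5)) + 5)*(-8) = ((25 - 20*(-⅕)) + 5)*(-8) = ((25 + 4) + 5)*(-8) = (29 + 5)*(-8) = 34*(-8) = -272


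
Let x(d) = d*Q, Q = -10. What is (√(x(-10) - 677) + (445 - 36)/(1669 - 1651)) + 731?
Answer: 13567/18 + I*√577 ≈ 753.72 + 24.021*I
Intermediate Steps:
x(d) = -10*d (x(d) = d*(-10) = -10*d)
(√(x(-10) - 677) + (445 - 36)/(1669 - 1651)) + 731 = (√(-10*(-10) - 677) + (445 - 36)/(1669 - 1651)) + 731 = (√(100 - 677) + 409/18) + 731 = (√(-577) + 409*(1/18)) + 731 = (I*√577 + 409/18) + 731 = (409/18 + I*√577) + 731 = 13567/18 + I*√577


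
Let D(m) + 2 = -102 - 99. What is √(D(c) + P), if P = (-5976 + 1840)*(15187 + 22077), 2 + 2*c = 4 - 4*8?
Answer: I*√154124107 ≈ 12415.0*I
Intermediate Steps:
c = -15 (c = -1 + (4 - 4*8)/2 = -1 + (4 - 32)/2 = -1 + (½)*(-28) = -1 - 14 = -15)
P = -154123904 (P = -4136*37264 = -154123904)
D(m) = -203 (D(m) = -2 + (-102 - 99) = -2 - 201 = -203)
√(D(c) + P) = √(-203 - 154123904) = √(-154124107) = I*√154124107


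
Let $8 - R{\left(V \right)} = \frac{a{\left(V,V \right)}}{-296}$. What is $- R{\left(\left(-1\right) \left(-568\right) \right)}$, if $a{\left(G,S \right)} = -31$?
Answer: $- \frac{2337}{296} \approx -7.8953$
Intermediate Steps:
$R{\left(V \right)} = \frac{2337}{296}$ ($R{\left(V \right)} = 8 - - \frac{31}{-296} = 8 - \left(-31\right) \left(- \frac{1}{296}\right) = 8 - \frac{31}{296} = \frac{2337}{296}$)
$- R{\left(\left(-1\right) \left(-568\right) \right)} = \left(-1\right) \frac{2337}{296} = - \frac{2337}{296}$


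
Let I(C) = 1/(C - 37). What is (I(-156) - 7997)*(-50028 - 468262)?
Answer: 799940188380/193 ≈ 4.1448e+9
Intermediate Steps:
I(C) = 1/(-37 + C)
(I(-156) - 7997)*(-50028 - 468262) = (1/(-37 - 156) - 7997)*(-50028 - 468262) = (1/(-193) - 7997)*(-518290) = (-1/193 - 7997)*(-518290) = -1543422/193*(-518290) = 799940188380/193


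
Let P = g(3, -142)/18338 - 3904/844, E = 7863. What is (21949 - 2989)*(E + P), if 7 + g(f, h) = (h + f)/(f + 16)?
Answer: 5476827160149360/36758521 ≈ 1.4899e+8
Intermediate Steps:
g(f, h) = -7 + (f + h)/(16 + f) (g(f, h) = -7 + (h + f)/(f + 16) = -7 + (f + h)/(16 + f))
P = -170058632/36758521 (P = ((-112 - 142 - 6*3)/(16 + 3))/18338 - 3904/844 = ((-112 - 142 - 18)/19)*(1/18338) - 3904*1/844 = ((1/19)*(-272))*(1/18338) - 976/211 = -272/19*1/18338 - 976/211 = -136/174211 - 976/211 = -170058632/36758521 ≈ -4.6264)
(21949 - 2989)*(E + P) = (21949 - 2989)*(7863 - 170058632/36758521) = 18960*(288862191991/36758521) = 5476827160149360/36758521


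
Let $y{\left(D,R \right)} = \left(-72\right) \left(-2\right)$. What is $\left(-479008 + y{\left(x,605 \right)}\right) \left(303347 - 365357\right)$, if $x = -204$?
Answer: $29694356640$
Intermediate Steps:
$y{\left(D,R \right)} = 144$
$\left(-479008 + y{\left(x,605 \right)}\right) \left(303347 - 365357\right) = \left(-479008 + 144\right) \left(303347 - 365357\right) = \left(-478864\right) \left(-62010\right) = 29694356640$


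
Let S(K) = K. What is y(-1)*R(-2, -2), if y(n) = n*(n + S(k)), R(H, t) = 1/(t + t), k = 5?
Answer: 1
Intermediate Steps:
R(H, t) = 1/(2*t)
y(n) = n*(5 + n) (y(n) = n*(n + 5) = n*(5 + n))
y(-1)*R(-2, -2) = (-(5 - 1))*((1/2)/(-2)) = (-1*4)*((1/2)*(-1/2)) = -4*(-1/4) = 1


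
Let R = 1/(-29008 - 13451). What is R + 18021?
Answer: 765153638/42459 ≈ 18021.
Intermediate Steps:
R = -1/42459 (R = 1/(-42459) = -1/42459 ≈ -2.3552e-5)
R + 18021 = -1/42459 + 18021 = 765153638/42459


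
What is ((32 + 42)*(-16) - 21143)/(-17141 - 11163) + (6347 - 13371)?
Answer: -198784969/28304 ≈ -7023.2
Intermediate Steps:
((32 + 42)*(-16) - 21143)/(-17141 - 11163) + (6347 - 13371) = (74*(-16) - 21143)/(-28304) - 7024 = (-1184 - 21143)*(-1/28304) - 7024 = -22327*(-1/28304) - 7024 = 22327/28304 - 7024 = -198784969/28304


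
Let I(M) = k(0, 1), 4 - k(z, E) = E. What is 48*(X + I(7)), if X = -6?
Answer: -144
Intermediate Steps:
k(z, E) = 4 - E
I(M) = 3 (I(M) = 4 - 1*1 = 4 - 1 = 3)
48*(X + I(7)) = 48*(-6 + 3) = 48*(-3) = -144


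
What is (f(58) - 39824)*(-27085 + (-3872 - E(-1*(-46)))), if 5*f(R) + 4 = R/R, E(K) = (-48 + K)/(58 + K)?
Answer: 320540837849/260 ≈ 1.2328e+9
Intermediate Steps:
E(K) = (-48 + K)/(58 + K)
f(R) = -3/5 (f(R) = -4/5 + (R/R)/5 = -4/5 + (1/5)*1 = -4/5 + 1/5 = -3/5)
(f(58) - 39824)*(-27085 + (-3872 - E(-1*(-46)))) = (-3/5 - 39824)*(-27085 + (-3872 - (-48 - 1*(-46))/(58 - 1*(-46)))) = -199123*(-27085 + (-3872 - (-48 + 46)/(58 + 46)))/5 = -199123*(-27085 + (-3872 - (-2)/104))/5 = -199123*(-27085 + (-3872 - 1*(-1/52)))/5 = -199123*(-27085 + (-3872 + 1/52))/5 = -199123*(-27085 - 201343/52)/5 = -199123/5*(-1609763/52) = 320540837849/260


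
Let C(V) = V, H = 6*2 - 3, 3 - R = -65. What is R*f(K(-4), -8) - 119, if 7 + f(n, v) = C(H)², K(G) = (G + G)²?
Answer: 4913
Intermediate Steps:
R = 68 (R = 3 - 1*(-65) = 3 + 65 = 68)
H = 9 (H = 12 - 3 = 9)
K(G) = 4*G² (K(G) = (2*G)² = 4*G²)
f(n, v) = 74 (f(n, v) = -7 + 9² = -7 + 81 = 74)
R*f(K(-4), -8) - 119 = 68*74 - 119 = 5032 - 119 = 4913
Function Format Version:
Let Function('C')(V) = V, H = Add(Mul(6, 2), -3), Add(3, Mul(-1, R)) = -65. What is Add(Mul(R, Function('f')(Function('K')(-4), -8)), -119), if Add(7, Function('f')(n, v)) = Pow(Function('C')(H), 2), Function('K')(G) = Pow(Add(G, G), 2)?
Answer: 4913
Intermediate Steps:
R = 68 (R = Add(3, Mul(-1, -65)) = Add(3, 65) = 68)
H = 9 (H = Add(12, -3) = 9)
Function('K')(G) = Mul(4, Pow(G, 2)) (Function('K')(G) = Pow(Mul(2, G), 2) = Mul(4, Pow(G, 2)))
Function('f')(n, v) = 74 (Function('f')(n, v) = Add(-7, Pow(9, 2)) = Add(-7, 81) = 74)
Add(Mul(R, Function('f')(Function('K')(-4), -8)), -119) = Add(Mul(68, 74), -119) = Add(5032, -119) = 4913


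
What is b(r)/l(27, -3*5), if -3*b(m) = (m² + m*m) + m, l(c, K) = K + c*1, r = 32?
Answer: -520/9 ≈ -57.778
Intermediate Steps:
l(c, K) = K + c
b(m) = -2*m²/3 - m/3 (b(m) = -((m² + m*m) + m)/3 = -((m² + m²) + m)/3 = -(2*m² + m)/3 = -(m + 2*m²)/3 = -2*m²/3 - m/3)
b(r)/l(27, -3*5) = (-⅓*32*(1 + 2*32))/(-3*5 + 27) = (-⅓*32*(1 + 64))/(-15 + 27) = -⅓*32*65/12 = -2080/3*1/12 = -520/9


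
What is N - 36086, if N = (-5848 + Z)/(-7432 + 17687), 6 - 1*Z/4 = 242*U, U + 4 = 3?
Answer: -370066786/10255 ≈ -36087.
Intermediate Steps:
U = -1 (U = -4 + 3 = -1)
Z = 992 (Z = 24 - 968*(-1) = 24 - 4*(-242) = 24 + 968 = 992)
N = -4856/10255 (N = (-5848 + 992)/(-7432 + 17687) = -4856/10255 ≈ -0.47353)
N - 36086 = -4856/10255 - 36086 = -370066786/10255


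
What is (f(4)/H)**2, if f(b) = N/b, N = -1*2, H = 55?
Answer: 1/12100 ≈ 8.2645e-5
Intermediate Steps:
N = -2
f(b) = -2/b
(f(4)/H)**2 = (-2/4/55)**2 = (-2*1/4*(1/55))**2 = (-1/2*1/55)**2 = (-1/110)**2 = 1/12100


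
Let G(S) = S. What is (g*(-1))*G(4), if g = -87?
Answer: 348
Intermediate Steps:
(g*(-1))*G(4) = -87*(-1)*4 = 87*4 = 348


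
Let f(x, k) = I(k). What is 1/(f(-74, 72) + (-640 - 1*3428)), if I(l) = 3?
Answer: -1/4065 ≈ -0.00024600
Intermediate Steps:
f(x, k) = 3
1/(f(-74, 72) + (-640 - 1*3428)) = 1/(3 + (-640 - 1*3428)) = 1/(3 + (-640 - 3428)) = 1/(3 - 4068) = 1/(-4065) = -1/4065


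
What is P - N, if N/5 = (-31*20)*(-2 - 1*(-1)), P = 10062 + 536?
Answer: 7498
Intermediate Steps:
P = 10598
N = 3100 (N = 5*((-31*20)*(-2 - 1*(-1))) = 5*(-620*(-2 + 1)) = 5*(-620*(-1)) = 5*620 = 3100)
P - N = 10598 - 1*3100 = 10598 - 3100 = 7498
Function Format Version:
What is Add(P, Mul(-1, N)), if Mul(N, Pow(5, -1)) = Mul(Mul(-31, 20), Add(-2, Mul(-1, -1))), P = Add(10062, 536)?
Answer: 7498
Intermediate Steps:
P = 10598
N = 3100 (N = Mul(5, Mul(Mul(-31, 20), Add(-2, Mul(-1, -1)))) = Mul(5, Mul(-620, Add(-2, 1))) = Mul(5, Mul(-620, -1)) = Mul(5, 620) = 3100)
Add(P, Mul(-1, N)) = Add(10598, Mul(-1, 3100)) = Add(10598, -3100) = 7498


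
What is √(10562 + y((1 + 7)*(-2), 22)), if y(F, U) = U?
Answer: 42*√6 ≈ 102.88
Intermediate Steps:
√(10562 + y((1 + 7)*(-2), 22)) = √(10562 + 22) = √10584 = 42*√6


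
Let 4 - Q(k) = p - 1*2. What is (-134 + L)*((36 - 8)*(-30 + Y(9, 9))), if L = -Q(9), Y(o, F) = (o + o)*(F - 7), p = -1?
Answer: -23688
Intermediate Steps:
Q(k) = 7 (Q(k) = 4 - (-1 - 1*2) = 4 - (-1 - 2) = 4 - 1*(-3) = 4 + 3 = 7)
Y(o, F) = 2*o*(-7 + F) (Y(o, F) = (2*o)*(-7 + F) = 2*o*(-7 + F))
L = -7 (L = -1*7 = -7)
(-134 + L)*((36 - 8)*(-30 + Y(9, 9))) = (-134 - 7)*((36 - 8)*(-30 + 2*9*(-7 + 9))) = -3948*(-30 + 2*9*2) = -3948*(-30 + 36) = -3948*6 = -141*168 = -23688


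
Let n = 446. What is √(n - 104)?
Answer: 3*√38 ≈ 18.493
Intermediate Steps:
√(n - 104) = √(446 - 104) = √342 = 3*√38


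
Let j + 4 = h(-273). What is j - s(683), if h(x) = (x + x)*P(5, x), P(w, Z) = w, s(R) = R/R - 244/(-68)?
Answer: -46556/17 ≈ -2738.6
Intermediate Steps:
s(R) = 78/17 (s(R) = 1 - 244*(-1/68) = 1 + 61/17 = 78/17)
h(x) = 10*x (h(x) = (x + x)*5 = (2*x)*5 = 10*x)
j = -2734 (j = -4 + 10*(-273) = -4 - 2730 = -2734)
j - s(683) = -2734 - 1*78/17 = -2734 - 78/17 = -46556/17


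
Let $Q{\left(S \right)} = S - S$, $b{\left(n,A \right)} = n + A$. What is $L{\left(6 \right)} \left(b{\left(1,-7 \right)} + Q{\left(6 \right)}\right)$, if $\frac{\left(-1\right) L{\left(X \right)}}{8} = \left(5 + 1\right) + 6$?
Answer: $576$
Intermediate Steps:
$b{\left(n,A \right)} = A + n$
$L{\left(X \right)} = -96$ ($L{\left(X \right)} = - 8 \left(\left(5 + 1\right) + 6\right) = - 8 \left(6 + 6\right) = \left(-8\right) 12 = -96$)
$Q{\left(S \right)} = 0$
$L{\left(6 \right)} \left(b{\left(1,-7 \right)} + Q{\left(6 \right)}\right) = - 96 \left(\left(-7 + 1\right) + 0\right) = - 96 \left(-6 + 0\right) = \left(-96\right) \left(-6\right) = 576$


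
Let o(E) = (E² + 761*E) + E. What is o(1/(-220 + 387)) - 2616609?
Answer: -72974481146/27889 ≈ -2.6166e+6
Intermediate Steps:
o(E) = E² + 762*E
o(1/(-220 + 387)) - 2616609 = (762 + 1/(-220 + 387))/(-220 + 387) - 2616609 = (762 + 1/167)/167 - 2616609 = (1/167)*(127255/167) - 2616609 = 127255/27889 - 2616609 = -72974481146/27889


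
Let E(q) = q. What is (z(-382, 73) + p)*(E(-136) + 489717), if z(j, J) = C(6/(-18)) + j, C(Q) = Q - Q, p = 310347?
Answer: 151752974665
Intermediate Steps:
C(Q) = 0
z(j, J) = j (z(j, J) = 0 + j = j)
(z(-382, 73) + p)*(E(-136) + 489717) = (-382 + 310347)*(-136 + 489717) = 309965*489581 = 151752974665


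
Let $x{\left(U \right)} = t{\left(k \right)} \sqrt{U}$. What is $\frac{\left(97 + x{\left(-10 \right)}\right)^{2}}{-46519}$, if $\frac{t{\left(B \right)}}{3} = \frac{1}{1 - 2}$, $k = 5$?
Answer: $- \frac{9319}{46519} + \frac{582 i \sqrt{10}}{46519} \approx -0.20033 + 0.039563 i$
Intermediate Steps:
$t{\left(B \right)} = -3$ ($t{\left(B \right)} = \frac{3}{1 - 2} = \frac{3}{-1} = 3 \left(-1\right) = -3$)
$x{\left(U \right)} = - 3 \sqrt{U}$
$\frac{\left(97 + x{\left(-10 \right)}\right)^{2}}{-46519} = \frac{\left(97 - 3 \sqrt{-10}\right)^{2}}{-46519} = \left(97 - 3 i \sqrt{10}\right)^{2} \left(- \frac{1}{46519}\right) = - \frac{\left(97 - 3 i \sqrt{10}\right)^{2}}{46519}$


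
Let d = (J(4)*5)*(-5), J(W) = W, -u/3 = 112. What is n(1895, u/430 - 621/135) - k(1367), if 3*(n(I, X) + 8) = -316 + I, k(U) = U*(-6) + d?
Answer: 26461/3 ≈ 8820.3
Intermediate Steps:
u = -336 (u = -3*112 = -336)
d = -100 (d = (4*5)*(-5) = 20*(-5) = -100)
k(U) = -100 - 6*U (k(U) = U*(-6) - 100 = -6*U - 100 = -100 - 6*U)
n(I, X) = -340/3 + I/3 (n(I, X) = -8 + (-316 + I)/3 = -8 + (-316/3 + I/3) = -340/3 + I/3)
n(1895, u/430 - 621/135) - k(1367) = (-340/3 + (1/3)*1895) - (-100 - 6*1367) = (-340/3 + 1895/3) - (-100 - 8202) = 1555/3 - 1*(-8302) = 1555/3 + 8302 = 26461/3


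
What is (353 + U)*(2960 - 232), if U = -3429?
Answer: -8391328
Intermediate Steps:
(353 + U)*(2960 - 232) = (353 - 3429)*(2960 - 232) = -3076*2728 = -8391328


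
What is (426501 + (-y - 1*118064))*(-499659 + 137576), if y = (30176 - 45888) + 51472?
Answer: -98731706191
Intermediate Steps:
y = 35760 (y = -15712 + 51472 = 35760)
(426501 + (-y - 1*118064))*(-499659 + 137576) = (426501 + (-1*35760 - 1*118064))*(-499659 + 137576) = (426501 + (-35760 - 118064))*(-362083) = (426501 - 153824)*(-362083) = 272677*(-362083) = -98731706191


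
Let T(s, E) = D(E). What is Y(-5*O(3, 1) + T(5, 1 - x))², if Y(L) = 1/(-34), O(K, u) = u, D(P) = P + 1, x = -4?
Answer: 1/1156 ≈ 0.00086505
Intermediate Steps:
D(P) = 1 + P
T(s, E) = 1 + E
Y(L) = -1/34
Y(-5*O(3, 1) + T(5, 1 - x))² = (-1/34)² = 1/1156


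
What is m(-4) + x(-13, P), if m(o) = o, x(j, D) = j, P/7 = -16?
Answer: -17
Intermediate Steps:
P = -112 (P = 7*(-16) = -112)
m(-4) + x(-13, P) = -4 - 13 = -17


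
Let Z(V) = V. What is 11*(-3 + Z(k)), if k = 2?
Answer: -11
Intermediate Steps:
11*(-3 + Z(k)) = 11*(-3 + 2) = 11*(-1) = -11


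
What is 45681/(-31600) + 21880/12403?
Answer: 1580083/4961200 ≈ 0.31849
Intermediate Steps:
45681/(-31600) + 21880/12403 = 45681*(-1/31600) + 21880*(1/12403) = -45681/31600 + 21880/12403 = 1580083/4961200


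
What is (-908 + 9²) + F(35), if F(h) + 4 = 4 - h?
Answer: -862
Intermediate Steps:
F(h) = -h (F(h) = -4 + (4 - h) = -h)
(-908 + 9²) + F(35) = (-908 + 9²) - 1*35 = (-908 + 81) - 35 = -827 - 35 = -862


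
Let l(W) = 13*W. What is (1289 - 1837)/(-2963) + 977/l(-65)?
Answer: -2431791/2503735 ≈ -0.97127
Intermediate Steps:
(1289 - 1837)/(-2963) + 977/l(-65) = (1289 - 1837)/(-2963) + 977/((13*(-65))) = -548*(-1/2963) + 977/(-845) = 548/2963 + 977*(-1/845) = 548/2963 - 977/845 = -2431791/2503735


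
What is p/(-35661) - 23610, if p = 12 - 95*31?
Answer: -841953277/35661 ≈ -23610.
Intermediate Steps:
p = -2933 (p = 12 - 2945 = -2933)
p/(-35661) - 23610 = -2933/(-35661) - 23610 = -2933*(-1/35661) - 23610 = 2933/35661 - 23610 = -841953277/35661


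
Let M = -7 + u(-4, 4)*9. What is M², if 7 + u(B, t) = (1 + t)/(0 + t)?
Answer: 55225/16 ≈ 3451.6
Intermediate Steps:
u(B, t) = -7 + (1 + t)/t (u(B, t) = -7 + (1 + t)/(0 + t) = -7 + (1 + t)/t)
M = -235/4 (M = -7 + (-6 + 1/4)*9 = -7 + (-6 + ¼)*9 = -7 - 23/4*9 = -7 - 207/4 = -235/4 ≈ -58.750)
M² = (-235/4)² = 55225/16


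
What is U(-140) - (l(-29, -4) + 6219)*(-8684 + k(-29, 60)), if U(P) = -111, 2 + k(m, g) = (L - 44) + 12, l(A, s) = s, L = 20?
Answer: 54057959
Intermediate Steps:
k(m, g) = -14 (k(m, g) = -2 + ((20 - 44) + 12) = -2 + (-24 + 12) = -2 - 12 = -14)
U(-140) - (l(-29, -4) + 6219)*(-8684 + k(-29, 60)) = -111 - (-4 + 6219)*(-8684 - 14) = -111 - 6215*(-8698) = -111 - 1*(-54058070) = -111 + 54058070 = 54057959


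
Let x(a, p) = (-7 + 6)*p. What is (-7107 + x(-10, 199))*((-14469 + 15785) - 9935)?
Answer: 62970414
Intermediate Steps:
x(a, p) = -p
(-7107 + x(-10, 199))*((-14469 + 15785) - 9935) = (-7107 - 1*199)*((-14469 + 15785) - 9935) = (-7107 - 199)*(1316 - 9935) = -7306*(-8619) = 62970414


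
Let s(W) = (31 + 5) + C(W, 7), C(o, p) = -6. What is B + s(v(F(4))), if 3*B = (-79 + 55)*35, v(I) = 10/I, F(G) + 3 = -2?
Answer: -250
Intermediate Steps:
F(G) = -5 (F(G) = -3 - 2 = -5)
B = -280 (B = ((-79 + 55)*35)/3 = (-24*35)/3 = (⅓)*(-840) = -280)
s(W) = 30 (s(W) = (31 + 5) - 6 = 36 - 6 = 30)
B + s(v(F(4))) = -280 + 30 = -250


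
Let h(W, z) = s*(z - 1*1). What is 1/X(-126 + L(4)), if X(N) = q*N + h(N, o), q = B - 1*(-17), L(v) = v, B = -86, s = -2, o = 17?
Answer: 1/8386 ≈ 0.00011925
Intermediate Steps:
h(W, z) = 2 - 2*z (h(W, z) = -2*(z - 1*1) = -2*(z - 1) = -2*(-1 + z) = 2 - 2*z)
q = -69 (q = -86 - 1*(-17) = -86 + 17 = -69)
X(N) = -32 - 69*N (X(N) = -69*N + (2 - 2*17) = -69*N + (2 - 34) = -69*N - 32 = -32 - 69*N)
1/X(-126 + L(4)) = 1/(-32 - 69*(-126 + 4)) = 1/(-32 - 69*(-122)) = 1/(-32 + 8418) = 1/8386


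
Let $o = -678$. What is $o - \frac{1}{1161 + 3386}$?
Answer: $- \frac{3082867}{4547} \approx -678.0$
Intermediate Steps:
$o - \frac{1}{1161 + 3386} = -678 - \frac{1}{1161 + 3386} = -678 - \frac{1}{4547} = - \frac{3082867}{4547}$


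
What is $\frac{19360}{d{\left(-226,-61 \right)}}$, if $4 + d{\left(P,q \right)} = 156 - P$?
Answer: $\frac{9680}{189} \approx 51.217$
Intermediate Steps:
$d{\left(P,q \right)} = 152 - P$ ($d{\left(P,q \right)} = -4 - \left(-156 + P\right) = 152 - P$)
$\frac{19360}{d{\left(-226,-61 \right)}} = \frac{19360}{152 - -226} = \frac{19360}{152 + 226} = \frac{19360}{378} = 19360 \cdot \frac{1}{378} = \frac{9680}{189}$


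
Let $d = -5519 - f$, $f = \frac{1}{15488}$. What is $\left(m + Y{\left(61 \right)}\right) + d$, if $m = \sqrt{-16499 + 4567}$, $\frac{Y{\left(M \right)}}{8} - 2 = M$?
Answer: $- \frac{77672321}{15488} + 2 i \sqrt{2983} \approx -5015.0 + 109.23 i$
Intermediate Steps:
$Y{\left(M \right)} = 16 + 8 M$
$m = 2 i \sqrt{2983}$ ($m = \sqrt{-11932} = 2 i \sqrt{2983} \approx 109.23 i$)
$f = \frac{1}{15488} \approx 6.4566 \cdot 10^{-5}$
$d = - \frac{85478273}{15488}$ ($d = -5519 - \frac{1}{15488} = - \frac{85478273}{15488} \approx -5519.0$)
$\left(m + Y{\left(61 \right)}\right) + d = \left(2 i \sqrt{2983} + \left(16 + 8 \cdot 61\right)\right) - \frac{85478273}{15488} = \left(2 i \sqrt{2983} + \left(16 + 488\right)\right) - \frac{85478273}{15488} = \left(2 i \sqrt{2983} + 504\right) - \frac{85478273}{15488} = \left(504 + 2 i \sqrt{2983}\right) - \frac{85478273}{15488} = - \frac{77672321}{15488} + 2 i \sqrt{2983}$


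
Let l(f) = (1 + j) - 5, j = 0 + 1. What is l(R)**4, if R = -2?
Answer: 81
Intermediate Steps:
j = 1
l(f) = -3 (l(f) = (1 + 1) - 5 = 2 - 5 = -3)
l(R)**4 = (-3)**4 = 81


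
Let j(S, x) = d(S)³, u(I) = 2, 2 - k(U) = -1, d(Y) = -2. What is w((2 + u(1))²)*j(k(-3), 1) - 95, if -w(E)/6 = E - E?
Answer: -95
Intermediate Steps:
k(U) = 3 (k(U) = 2 - 1*(-1) = 2 + 1 = 3)
j(S, x) = -8 (j(S, x) = (-2)³ = -8)
w(E) = 0 (w(E) = -6*(E - E) = -6*0 = 0)
w((2 + u(1))²)*j(k(-3), 1) - 95 = 0*(-8) - 95 = 0 - 95 = -95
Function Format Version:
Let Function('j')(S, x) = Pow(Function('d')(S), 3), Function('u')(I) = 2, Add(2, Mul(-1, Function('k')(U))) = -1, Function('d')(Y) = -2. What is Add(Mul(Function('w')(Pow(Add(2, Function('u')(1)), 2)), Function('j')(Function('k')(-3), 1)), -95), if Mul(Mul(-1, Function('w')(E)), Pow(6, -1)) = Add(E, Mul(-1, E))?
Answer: -95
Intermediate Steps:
Function('k')(U) = 3 (Function('k')(U) = Add(2, Mul(-1, -1)) = Add(2, 1) = 3)
Function('j')(S, x) = -8 (Function('j')(S, x) = Pow(-2, 3) = -8)
Function('w')(E) = 0 (Function('w')(E) = Mul(-6, Add(E, Mul(-1, E))) = Mul(-6, 0) = 0)
Add(Mul(Function('w')(Pow(Add(2, Function('u')(1)), 2)), Function('j')(Function('k')(-3), 1)), -95) = Add(Mul(0, -8), -95) = Add(0, -95) = -95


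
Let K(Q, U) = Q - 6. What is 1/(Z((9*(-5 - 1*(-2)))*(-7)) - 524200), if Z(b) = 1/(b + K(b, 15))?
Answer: -372/195002399 ≈ -1.9077e-6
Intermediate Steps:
K(Q, U) = -6 + Q
Z(b) = 1/(-6 + 2*b) (Z(b) = 1/(b + (-6 + b)) = 1/(-6 + 2*b))
1/(Z((9*(-5 - 1*(-2)))*(-7)) - 524200) = 1/(1/(2*(-3 + (9*(-5 - 1*(-2)))*(-7))) - 524200) = 1/(1/(2*(-3 + (9*(-5 + 2))*(-7))) - 524200) = 1/(1/(2*(-3 + (9*(-3))*(-7))) - 524200) = 1/(1/(2*(-3 - 27*(-7))) - 524200) = 1/(1/(2*(-3 + 189)) - 524200) = 1/((½)/186 - 524200) = 1/((½)*(1/186) - 524200) = 1/(1/372 - 524200) = 1/(-195002399/372) = -372/195002399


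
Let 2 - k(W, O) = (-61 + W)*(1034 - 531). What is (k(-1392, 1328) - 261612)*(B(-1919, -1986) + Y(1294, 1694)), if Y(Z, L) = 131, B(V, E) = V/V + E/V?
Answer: 119796454206/1919 ≈ 6.2426e+7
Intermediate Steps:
B(V, E) = 1 + E/V
k(W, O) = 30685 - 503*W (k(W, O) = 2 - (-61 + W)*(1034 - 531) = 2 - (-61 + W)*503 = 2 - (-30683 + 503*W) = 2 + (30683 - 503*W) = 30685 - 503*W)
(k(-1392, 1328) - 261612)*(B(-1919, -1986) + Y(1294, 1694)) = ((30685 - 503*(-1392)) - 261612)*((-1986 - 1919)/(-1919) + 131) = ((30685 + 700176) - 261612)*(-1/1919*(-3905) + 131) = (730861 - 261612)*(3905/1919 + 131) = 469249*(255294/1919) = 119796454206/1919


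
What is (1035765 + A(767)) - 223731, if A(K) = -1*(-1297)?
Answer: 813331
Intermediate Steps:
A(K) = 1297
(1035765 + A(767)) - 223731 = (1035765 + 1297) - 223731 = 1037062 - 223731 = 813331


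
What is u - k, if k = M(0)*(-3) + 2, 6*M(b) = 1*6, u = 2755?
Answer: 2756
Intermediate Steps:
M(b) = 1 (M(b) = (1*6)/6 = (⅙)*6 = 1)
k = -1 (k = 1*(-3) + 2 = -3 + 2 = -1)
u - k = 2755 - 1*(-1) = 2755 + 1 = 2756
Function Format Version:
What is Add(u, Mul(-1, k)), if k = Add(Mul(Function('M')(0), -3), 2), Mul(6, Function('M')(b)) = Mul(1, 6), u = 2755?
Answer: 2756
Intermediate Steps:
Function('M')(b) = 1 (Function('M')(b) = Mul(Rational(1, 6), Mul(1, 6)) = Mul(Rational(1, 6), 6) = 1)
k = -1 (k = Add(Mul(1, -3), 2) = Add(-3, 2) = -1)
Add(u, Mul(-1, k)) = Add(2755, Mul(-1, -1)) = Add(2755, 1) = 2756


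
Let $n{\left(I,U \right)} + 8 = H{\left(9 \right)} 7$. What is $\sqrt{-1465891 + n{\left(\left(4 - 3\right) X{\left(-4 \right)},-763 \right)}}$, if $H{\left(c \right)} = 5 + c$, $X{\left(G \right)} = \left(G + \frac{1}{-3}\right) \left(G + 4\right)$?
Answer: $i \sqrt{1465801} \approx 1210.7 i$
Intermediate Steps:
$X{\left(G \right)} = \left(4 + G\right) \left(- \frac{1}{3} + G\right)$ ($X{\left(G \right)} = \left(G - \frac{1}{3}\right) \left(4 + G\right) = \left(- \frac{1}{3} + G\right) \left(4 + G\right) = \left(4 + G\right) \left(- \frac{1}{3} + G\right)$)
$n{\left(I,U \right)} = 90$ ($n{\left(I,U \right)} = -8 + \left(5 + 9\right) 7 = -8 + 14 \cdot 7 = -8 + 98 = 90$)
$\sqrt{-1465891 + n{\left(\left(4 - 3\right) X{\left(-4 \right)},-763 \right)}} = \sqrt{-1465891 + 90} = \sqrt{-1465801} = i \sqrt{1465801}$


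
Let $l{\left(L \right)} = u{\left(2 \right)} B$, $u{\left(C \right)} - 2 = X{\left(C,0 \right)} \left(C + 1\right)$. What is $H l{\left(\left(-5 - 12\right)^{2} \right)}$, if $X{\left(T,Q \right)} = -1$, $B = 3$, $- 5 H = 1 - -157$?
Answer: $\frac{474}{5} \approx 94.8$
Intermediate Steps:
$H = - \frac{158}{5}$ ($H = - \frac{1 - -157}{5} = - \frac{1 + 157}{5} = \left(- \frac{1}{5}\right) 158 = - \frac{158}{5} \approx -31.6$)
$u{\left(C \right)} = 1 - C$ ($u{\left(C \right)} = 2 - \left(C + 1\right) = 2 - \left(1 + C\right) = 1 - C$)
$l{\left(L \right)} = -3$ ($l{\left(L \right)} = \left(1 - 2\right) 3 = \left(-1\right) 3 = -3$)
$H l{\left(\left(-5 - 12\right)^{2} \right)} = \left(- \frac{158}{5}\right) \left(-3\right) = \frac{474}{5}$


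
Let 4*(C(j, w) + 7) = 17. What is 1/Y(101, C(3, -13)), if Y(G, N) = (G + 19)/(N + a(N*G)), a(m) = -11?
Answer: -11/96 ≈ -0.11458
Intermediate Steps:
C(j, w) = -11/4 (C(j, w) = -7 + (1/4)*17 = -7 + 17/4 = -11/4)
Y(G, N) = (19 + G)/(-11 + N) (Y(G, N) = (G + 19)/(N - 11) = (19 + G)/(-11 + N))
1/Y(101, C(3, -13)) = 1/((19 + 101)/(-11 - 11/4)) = 1/(120/(-55/4)) = 1/(-4/55*120) = 1/(-96/11) = -11/96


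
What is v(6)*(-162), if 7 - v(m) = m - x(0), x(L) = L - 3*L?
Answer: -162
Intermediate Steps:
x(L) = -2*L
v(m) = 7 - m (v(m) = 7 - (m - (-2)*0) = 7 - (m - 1*0) = 7 - (m + 0) = 7 - m)
v(6)*(-162) = (7 - 1*6)*(-162) = (7 - 6)*(-162) = 1*(-162) = -162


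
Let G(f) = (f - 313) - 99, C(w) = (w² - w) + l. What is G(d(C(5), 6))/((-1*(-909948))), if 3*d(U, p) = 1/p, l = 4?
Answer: -7415/16379064 ≈ -0.00045271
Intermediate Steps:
C(w) = 4 + w² - w (C(w) = (w² - w) + 4 = 4 + w² - w)
d(U, p) = 1/(3*p)
G(f) = -412 + f (G(f) = (-313 + f) - 99 = -412 + f)
G(d(C(5), 6))/((-1*(-909948))) = (-412 + (⅓)/6)/((-1*(-909948))) = (-412 + (⅓)*(⅙))/909948 = (-412 + 1/18)*(1/909948) = -7415/18*1/909948 = -7415/16379064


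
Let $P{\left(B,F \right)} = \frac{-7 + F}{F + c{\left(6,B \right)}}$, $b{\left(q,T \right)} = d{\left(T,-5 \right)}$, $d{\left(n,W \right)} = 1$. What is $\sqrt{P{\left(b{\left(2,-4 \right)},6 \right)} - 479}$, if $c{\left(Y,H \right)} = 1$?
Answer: $\frac{i \sqrt{23478}}{7} \approx 21.889 i$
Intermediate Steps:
$b{\left(q,T \right)} = 1$
$P{\left(B,F \right)} = \frac{-7 + F}{1 + F}$ ($P{\left(B,F \right)} = \frac{-7 + F}{F + 1} = \frac{-7 + F}{1 + F}$)
$\sqrt{P{\left(b{\left(2,-4 \right)},6 \right)} - 479} = \sqrt{\frac{-7 + 6}{1 + 6} - 479} = \sqrt{\frac{1}{7} \left(-1\right) - 479} = \sqrt{- \frac{1}{7} - 479} = \sqrt{- \frac{3354}{7}} = \frac{i \sqrt{23478}}{7}$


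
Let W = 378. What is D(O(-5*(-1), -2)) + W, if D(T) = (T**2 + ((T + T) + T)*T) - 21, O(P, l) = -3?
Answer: 393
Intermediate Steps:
D(T) = -21 + 4*T**2 (D(T) = (T**2 + (2*T + T)*T) - 21 = (T**2 + (3*T)*T) - 21 = (T**2 + 3*T**2) - 21 = 4*T**2 - 21 = -21 + 4*T**2)
D(O(-5*(-1), -2)) + W = (-21 + 4*(-3)**2) + 378 = (-21 + 4*9) + 378 = (-21 + 36) + 378 = 15 + 378 = 393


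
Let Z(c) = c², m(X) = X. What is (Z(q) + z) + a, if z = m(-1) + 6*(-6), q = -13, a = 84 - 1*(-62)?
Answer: 278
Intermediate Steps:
a = 146 (a = 84 + 62 = 146)
z = -37 (z = -1 + 6*(-6) = -1 - 36 = -37)
(Z(q) + z) + a = ((-13)² - 37) + 146 = (169 - 37) + 146 = 132 + 146 = 278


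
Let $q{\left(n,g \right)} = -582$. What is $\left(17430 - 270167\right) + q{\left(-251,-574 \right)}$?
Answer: $-253319$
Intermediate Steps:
$\left(17430 - 270167\right) + q{\left(-251,-574 \right)} = \left(17430 - 270167\right) - 582 = -252737 - 582 = -253319$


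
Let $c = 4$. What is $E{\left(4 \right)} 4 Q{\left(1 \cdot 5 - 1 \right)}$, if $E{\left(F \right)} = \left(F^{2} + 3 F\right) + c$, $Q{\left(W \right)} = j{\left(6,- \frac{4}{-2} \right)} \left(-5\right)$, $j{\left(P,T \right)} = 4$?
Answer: $-2560$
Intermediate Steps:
$Q{\left(W \right)} = -20$ ($Q{\left(W \right)} = 4 \left(-5\right) = -20$)
$E{\left(F \right)} = 4 + F^{2} + 3 F$ ($E{\left(F \right)} = \left(F^{2} + 3 F\right) + 4 = 4 + F^{2} + 3 F$)
$E{\left(4 \right)} 4 Q{\left(1 \cdot 5 - 1 \right)} = \left(4 + 4^{2} + 3 \cdot 4\right) 4 \left(-20\right) = \left(4 + 16 + 12\right) 4 \left(-20\right) = 32 \cdot 4 \left(-20\right) = 128 \left(-20\right) = -2560$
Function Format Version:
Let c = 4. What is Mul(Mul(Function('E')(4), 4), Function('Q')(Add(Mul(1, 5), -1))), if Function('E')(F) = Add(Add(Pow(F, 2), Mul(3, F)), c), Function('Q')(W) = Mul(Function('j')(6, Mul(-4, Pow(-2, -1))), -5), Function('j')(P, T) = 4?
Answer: -2560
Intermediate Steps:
Function('Q')(W) = -20 (Function('Q')(W) = Mul(4, -5) = -20)
Function('E')(F) = Add(4, Pow(F, 2), Mul(3, F)) (Function('E')(F) = Add(Add(Pow(F, 2), Mul(3, F)), 4) = Add(4, Pow(F, 2), Mul(3, F)))
Mul(Mul(Function('E')(4), 4), Function('Q')(Add(Mul(1, 5), -1))) = Mul(Mul(Add(4, Pow(4, 2), Mul(3, 4)), 4), -20) = Mul(Mul(Add(4, 16, 12), 4), -20) = Mul(Mul(32, 4), -20) = Mul(128, -20) = -2560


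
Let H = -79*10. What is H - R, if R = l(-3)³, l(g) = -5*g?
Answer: -4165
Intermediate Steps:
R = 3375 (R = (-5*(-3))³ = 15³ = 3375)
H = -790
H - R = -790 - 1*3375 = -790 - 3375 = -4165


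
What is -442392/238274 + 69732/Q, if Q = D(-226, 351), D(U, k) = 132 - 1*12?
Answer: 690093147/1191370 ≈ 579.24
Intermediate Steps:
D(U, k) = 120 (D(U, k) = 132 - 12 = 120)
Q = 120
-442392/238274 + 69732/Q = -442392/238274 + 69732/120 = -442392*1/238274 + 69732*(1/120) = -221196/119137 + 5811/10 = 690093147/1191370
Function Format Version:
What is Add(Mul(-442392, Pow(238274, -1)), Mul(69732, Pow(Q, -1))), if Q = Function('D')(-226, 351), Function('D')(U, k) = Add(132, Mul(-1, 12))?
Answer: Rational(690093147, 1191370) ≈ 579.24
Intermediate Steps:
Function('D')(U, k) = 120 (Function('D')(U, k) = Add(132, -12) = 120)
Q = 120
Add(Mul(-442392, Pow(238274, -1)), Mul(69732, Pow(Q, -1))) = Add(Mul(-442392, Pow(238274, -1)), Mul(69732, Pow(120, -1))) = Add(Mul(-442392, Rational(1, 238274)), Mul(69732, Rational(1, 120))) = Add(Rational(-221196, 119137), Rational(5811, 10)) = Rational(690093147, 1191370)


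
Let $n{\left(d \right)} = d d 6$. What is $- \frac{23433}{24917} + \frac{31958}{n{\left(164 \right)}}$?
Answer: $- \frac{1492613161}{2010502896} \approx -0.74241$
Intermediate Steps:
$n{\left(d \right)} = 6 d^{2}$ ($n{\left(d \right)} = d^{2} \cdot 6 = 6 d^{2}$)
$- \frac{23433}{24917} + \frac{31958}{n{\left(164 \right)}} = - \frac{23433}{24917} + \frac{31958}{6 \cdot 164^{2}} = \left(-23433\right) \frac{1}{24917} + \frac{31958}{6 \cdot 26896} = - \frac{23433}{24917} + \frac{31958}{161376} = - \frac{23433}{24917} + 31958 \cdot \frac{1}{161376} = - \frac{23433}{24917} + \frac{15979}{80688} = - \frac{1492613161}{2010502896}$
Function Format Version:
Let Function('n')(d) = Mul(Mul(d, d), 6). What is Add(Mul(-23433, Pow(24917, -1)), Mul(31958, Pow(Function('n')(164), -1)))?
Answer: Rational(-1492613161, 2010502896) ≈ -0.74241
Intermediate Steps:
Function('n')(d) = Mul(6, Pow(d, 2)) (Function('n')(d) = Mul(Pow(d, 2), 6) = Mul(6, Pow(d, 2)))
Add(Mul(-23433, Pow(24917, -1)), Mul(31958, Pow(Function('n')(164), -1))) = Add(Mul(-23433, Pow(24917, -1)), Mul(31958, Pow(Mul(6, Pow(164, 2)), -1))) = Add(Mul(-23433, Rational(1, 24917)), Mul(31958, Pow(Mul(6, 26896), -1))) = Add(Rational(-23433, 24917), Mul(31958, Pow(161376, -1))) = Add(Rational(-23433, 24917), Mul(31958, Rational(1, 161376))) = Add(Rational(-23433, 24917), Rational(15979, 80688)) = Rational(-1492613161, 2010502896)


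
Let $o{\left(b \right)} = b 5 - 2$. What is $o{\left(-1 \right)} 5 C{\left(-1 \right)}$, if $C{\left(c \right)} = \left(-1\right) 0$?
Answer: $0$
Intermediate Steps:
$C{\left(c \right)} = 0$
$o{\left(b \right)} = -2 + 5 b$ ($o{\left(b \right)} = 5 b - 2 = -2 + 5 b$)
$o{\left(-1 \right)} 5 C{\left(-1 \right)} = \left(-2 + 5 \left(-1\right)\right) 5 \cdot 0 = \left(-2 - 5\right) 5 \cdot 0 = \left(-7\right) 5 \cdot 0 = \left(-35\right) 0 = 0$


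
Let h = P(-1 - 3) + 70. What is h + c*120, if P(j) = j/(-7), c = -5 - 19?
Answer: -19666/7 ≈ -2809.4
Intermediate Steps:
c = -24
P(j) = -j/7 (P(j) = j*(-⅐) = -j/7)
h = 494/7 (h = -(-1 - 3)/7 + 70 = -⅐*(-4) + 70 = 4/7 + 70 = 494/7 ≈ 70.571)
h + c*120 = 494/7 - 24*120 = 494/7 - 2880 = -19666/7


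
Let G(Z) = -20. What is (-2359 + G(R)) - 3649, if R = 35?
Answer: -6028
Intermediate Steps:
(-2359 + G(R)) - 3649 = (-2359 - 20) - 3649 = -2379 - 3649 = -6028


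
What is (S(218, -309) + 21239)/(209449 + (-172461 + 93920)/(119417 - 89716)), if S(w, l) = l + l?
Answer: 36027313/365927424 ≈ 0.098455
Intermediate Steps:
S(w, l) = 2*l
(S(218, -309) + 21239)/(209449 + (-172461 + 93920)/(119417 - 89716)) = (2*(-309) + 21239)/(209449 + (-172461 + 93920)/(119417 - 89716)) = (-618 + 21239)/(209449 - 78541/29701) = 20621/(209449 - 78541*1/29701) = 20621/(209449 - 78541/29701) = 20621/(6220766208/29701) = 20621*(29701/6220766208) = 36027313/365927424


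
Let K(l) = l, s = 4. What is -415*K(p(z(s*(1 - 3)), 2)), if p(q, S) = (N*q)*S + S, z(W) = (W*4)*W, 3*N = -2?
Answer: 422470/3 ≈ 1.4082e+5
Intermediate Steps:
N = -2/3 (N = (1/3)*(-2) = -2/3 ≈ -0.66667)
z(W) = 4*W**2 (z(W) = (4*W)*W = 4*W**2)
p(q, S) = S - 2*S*q/3 (p(q, S) = (-2*q/3)*S + S = -2*S*q/3 + S = S - 2*S*q/3)
-415*K(p(z(s*(1 - 3)), 2)) = -415*2*(3 - 8*(4*(1 - 3))**2)/3 = -415*2*(3 - 8*(4*(-2))**2)/3 = -415*2*(3 - 8*(-8)**2)/3 = -415*2*(3 - 8*64)/3 = -415*2*(3 - 2*256)/3 = -415*2*(3 - 512)/3 = -415*2*(-509)/3 = -415*(-1018/3) = 422470/3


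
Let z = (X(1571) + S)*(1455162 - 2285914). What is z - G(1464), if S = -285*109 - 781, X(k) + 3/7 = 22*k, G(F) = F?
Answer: -15791775016/7 ≈ -2.2560e+9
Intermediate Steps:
X(k) = -3/7 + 22*k
S = -31846 (S = -31065 - 781 = -31846)
z = -15791764768/7 (z = ((-3/7 + 22*1571) - 31846)*(1455162 - 2285914) = ((-3/7 + 34562) - 31846)*(-830752) = (241931/7 - 31846)*(-830752) = (19009/7)*(-830752) = -15791764768/7 ≈ -2.2560e+9)
z - G(1464) = -15791764768/7 - 1*1464 = -15791764768/7 - 1464 = -15791775016/7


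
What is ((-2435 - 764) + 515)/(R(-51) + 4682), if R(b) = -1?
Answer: -2684/4681 ≈ -0.57338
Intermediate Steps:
((-2435 - 764) + 515)/(R(-51) + 4682) = ((-2435 - 764) + 515)/(-1 + 4682) = (-3199 + 515)/4681 = -2684*1/4681 = -2684/4681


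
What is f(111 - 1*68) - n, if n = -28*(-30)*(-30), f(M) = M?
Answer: 25243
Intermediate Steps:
n = -25200 (n = 840*(-30) = -25200)
f(111 - 1*68) - n = (111 - 1*68) - 1*(-25200) = (111 - 68) + 25200 = 43 + 25200 = 25243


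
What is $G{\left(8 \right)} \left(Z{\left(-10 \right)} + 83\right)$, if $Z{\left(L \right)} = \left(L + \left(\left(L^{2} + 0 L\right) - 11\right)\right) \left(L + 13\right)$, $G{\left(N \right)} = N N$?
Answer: $20480$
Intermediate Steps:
$G{\left(N \right)} = N^{2}$
$Z{\left(L \right)} = \left(13 + L\right) \left(-11 + L + L^{2}\right)$ ($Z{\left(L \right)} = \left(L + \left(\left(L^{2} + 0\right) - 11\right)\right) \left(13 + L\right) = \left(L + \left(L^{2} - 11\right)\right) \left(13 + L\right) = \left(L + \left(-11 + L^{2}\right)\right) \left(13 + L\right) = \left(-11 + L + L^{2}\right) \left(13 + L\right) = \left(13 + L\right) \left(-11 + L + L^{2}\right)$)
$G{\left(8 \right)} \left(Z{\left(-10 \right)} + 83\right) = 8^{2} \left(\left(-143 + \left(-10\right)^{3} + 2 \left(-10\right) + 14 \left(-10\right)^{2}\right) + 83\right) = 64 \left(\left(-143 - 1000 - 20 + 14 \cdot 100\right) + 83\right) = 64 \left(\left(-143 - 1000 - 20 + 1400\right) + 83\right) = 64 \left(237 + 83\right) = 64 \cdot 320 = 20480$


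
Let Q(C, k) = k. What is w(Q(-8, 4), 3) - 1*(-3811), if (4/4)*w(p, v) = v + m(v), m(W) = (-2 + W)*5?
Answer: 3819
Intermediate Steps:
m(W) = -10 + 5*W
w(p, v) = -10 + 6*v (w(p, v) = v + (-10 + 5*v) = -10 + 6*v)
w(Q(-8, 4), 3) - 1*(-3811) = (-10 + 6*3) - 1*(-3811) = (-10 + 18) + 3811 = 8 + 3811 = 3819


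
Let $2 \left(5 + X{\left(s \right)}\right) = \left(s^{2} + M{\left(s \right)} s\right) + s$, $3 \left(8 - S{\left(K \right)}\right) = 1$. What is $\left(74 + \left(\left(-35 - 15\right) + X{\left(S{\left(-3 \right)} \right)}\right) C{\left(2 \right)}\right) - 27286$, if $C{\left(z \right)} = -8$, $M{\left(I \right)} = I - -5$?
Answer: $- \frac{246836}{9} \approx -27426.0$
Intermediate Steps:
$M{\left(I \right)} = 5 + I$ ($M{\left(I \right)} = I + 5 = 5 + I$)
$S{\left(K \right)} = \frac{23}{3}$ ($S{\left(K \right)} = 8 - \frac{1}{3} = \frac{23}{3}$)
$X{\left(s \right)} = -5 + \frac{s}{2} + \frac{s^{2}}{2} + \frac{s \left(5 + s\right)}{2}$ ($X{\left(s \right)} = -5 + \frac{\left(s^{2} + \left(5 + s\right) s\right) + s}{2} = -5 + \frac{\left(s^{2} + s \left(5 + s\right)\right) + s}{2} = -5 + \frac{s + s^{2} + s \left(5 + s\right)}{2} = -5 + \left(\frac{s}{2} + \frac{s^{2}}{2} + \frac{s \left(5 + s\right)}{2}\right) = -5 + \frac{s}{2} + \frac{s^{2}}{2} + \frac{s \left(5 + s\right)}{2}$)
$\left(74 + \left(\left(-35 - 15\right) + X{\left(S{\left(-3 \right)} \right)}\right) C{\left(2 \right)}\right) - 27286 = \left(74 + \left(\left(-35 - 15\right) + \left(-5 + \left(\frac{23}{3}\right)^{2} + 3 \cdot \frac{23}{3}\right)\right) \left(-8\right)\right) - 27286 = \left(74 + \left(-50 + \left(-5 + \frac{529}{9} + 23\right)\right) \left(-8\right)\right) - 27286 = \left(74 + \left(-50 + \frac{691}{9}\right) \left(-8\right)\right) - 27286 = \left(74 + \frac{241}{9} \left(-8\right)\right) - 27286 = \left(74 - \frac{1928}{9}\right) - 27286 = - \frac{1262}{9} - 27286 = - \frac{246836}{9}$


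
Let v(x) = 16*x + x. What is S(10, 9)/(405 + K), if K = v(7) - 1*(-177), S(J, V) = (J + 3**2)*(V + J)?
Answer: 361/701 ≈ 0.51498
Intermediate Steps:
v(x) = 17*x
S(J, V) = (9 + J)*(J + V) (S(J, V) = (J + 9)*(J + V) = (9 + J)*(J + V))
K = 296 (K = 17*7 - 1*(-177) = 119 + 177 = 296)
S(10, 9)/(405 + K) = (10**2 + 9*10 + 9*9 + 10*9)/(405 + 296) = (100 + 90 + 81 + 90)/701 = 361*(1/701) = 361/701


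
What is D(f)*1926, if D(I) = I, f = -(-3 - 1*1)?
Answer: 7704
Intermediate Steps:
f = 4 (f = -(-3 - 1) = -1*(-4) = 4)
D(f)*1926 = 4*1926 = 7704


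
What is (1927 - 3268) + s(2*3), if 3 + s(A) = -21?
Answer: -1365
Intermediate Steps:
s(A) = -24 (s(A) = -3 - 21 = -24)
(1927 - 3268) + s(2*3) = (1927 - 3268) - 24 = -1341 - 24 = -1365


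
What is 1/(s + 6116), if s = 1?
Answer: 1/6117 ≈ 0.00016348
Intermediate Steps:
1/(s + 6116) = 1/(1 + 6116) = 1/6117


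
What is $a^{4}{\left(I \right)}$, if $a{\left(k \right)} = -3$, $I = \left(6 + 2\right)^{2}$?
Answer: $81$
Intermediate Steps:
$I = 64$ ($I = 8^{2} = 64$)
$a^{4}{\left(I \right)} = \left(-3\right)^{4} = 81$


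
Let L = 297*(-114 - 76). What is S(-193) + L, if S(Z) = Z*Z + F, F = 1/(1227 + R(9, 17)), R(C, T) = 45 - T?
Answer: -24072154/1255 ≈ -19181.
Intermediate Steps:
F = 1/1255 (F = 1/(1227 + (45 - 1*17)) = 1/(1227 + (45 - 17)) = 1/(1227 + 28) = 1/1255 ≈ 0.00079681)
L = -56430 (L = 297*(-190) = -56430)
S(Z) = 1/1255 + Z² (S(Z) = Z*Z + 1/1255 = Z² + 1/1255 = 1/1255 + Z²)
S(-193) + L = (1/1255 + (-193)²) - 56430 = (1/1255 + 37249) - 56430 = 46747496/1255 - 56430 = -24072154/1255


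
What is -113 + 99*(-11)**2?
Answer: 11866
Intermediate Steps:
-113 + 99*(-11)**2 = -113 + 99*121 = -113 + 11979 = 11866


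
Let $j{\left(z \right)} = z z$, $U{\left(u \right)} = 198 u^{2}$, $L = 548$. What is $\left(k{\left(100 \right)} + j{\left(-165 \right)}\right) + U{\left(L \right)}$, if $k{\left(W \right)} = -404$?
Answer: $59487013$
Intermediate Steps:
$j{\left(z \right)} = z^{2}$
$\left(k{\left(100 \right)} + j{\left(-165 \right)}\right) + U{\left(L \right)} = \left(-404 + \left(-165\right)^{2}\right) + 198 \cdot 548^{2} = \left(-404 + 27225\right) + 198 \cdot 300304 = 26821 + 59460192 = 59487013$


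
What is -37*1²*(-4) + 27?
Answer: 175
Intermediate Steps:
-37*1²*(-4) + 27 = -37*(-4) + 27 = 148 + 27 = 175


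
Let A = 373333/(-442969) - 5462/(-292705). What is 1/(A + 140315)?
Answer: 129659241145/18193029564321588 ≈ 7.1269e-6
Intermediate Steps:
A = -106856939087/129659241145 (A = 373333*(-1/442969) - 5462*(-1/292705) = -373333/442969 + 5462/292705 = -106856939087/129659241145 ≈ -0.82414)
1/(A + 140315) = 1/(-106856939087/129659241145 + 140315) = 1/(18193029564321588/129659241145) = 129659241145/18193029564321588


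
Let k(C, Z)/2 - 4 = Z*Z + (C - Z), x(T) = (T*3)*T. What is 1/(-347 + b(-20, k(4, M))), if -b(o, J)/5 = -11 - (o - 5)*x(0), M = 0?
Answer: -1/292 ≈ -0.0034247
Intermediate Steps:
x(T) = 3*T² (x(T) = (3*T)*T = 3*T²)
k(C, Z) = 8 - 2*Z + 2*C + 2*Z² (k(C, Z) = 8 + 2*(Z*Z + (C - Z)) = 8 + 2*(Z² + (C - Z)) = 8 + 2*(C + Z² - Z) = 8 + (-2*Z + 2*C + 2*Z²) = 8 - 2*Z + 2*C + 2*Z²)
b(o, J) = 55 (b(o, J) = -5*(-11 - (o - 5)*3*0²) = -5*(-11 - (-5 + o)*3*0) = -5*(-11 - (-5 + o)*0) = -5*(-11 - 1*0) = -5*(-11 + 0) = -5*(-11) = 55)
1/(-347 + b(-20, k(4, M))) = 1/(-347 + 55) = 1/(-292) = -1/292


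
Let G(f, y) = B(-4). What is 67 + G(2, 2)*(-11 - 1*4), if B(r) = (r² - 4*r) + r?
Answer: -353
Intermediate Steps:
B(r) = r² - 3*r
G(f, y) = 28 (G(f, y) = -4*(-3 - 4) = -4*(-7) = 28)
67 + G(2, 2)*(-11 - 1*4) = 67 + 28*(-11 - 1*4) = 67 + 28*(-11 - 4) = 67 + 28*(-15) = 67 - 420 = -353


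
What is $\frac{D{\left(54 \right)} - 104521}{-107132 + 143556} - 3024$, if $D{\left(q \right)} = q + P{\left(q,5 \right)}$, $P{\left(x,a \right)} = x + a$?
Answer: $- \frac{13781323}{4553} \approx -3026.9$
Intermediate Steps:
$P{\left(x,a \right)} = a + x$
$D{\left(q \right)} = 5 + 2 q$ ($D{\left(q \right)} = q + \left(5 + q\right) = 5 + 2 q$)
$\frac{D{\left(54 \right)} - 104521}{-107132 + 143556} - 3024 = \frac{\left(5 + 2 \cdot 54\right) - 104521}{-107132 + 143556} - 3024 = \frac{\left(5 + 108\right) - 104521}{36424} - 3024 = \left(113 - 104521\right) \frac{1}{36424} - 3024 = \left(-104408\right) \frac{1}{36424} - 3024 = - \frac{13051}{4553} - 3024 = - \frac{13781323}{4553}$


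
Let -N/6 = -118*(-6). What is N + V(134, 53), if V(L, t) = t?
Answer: -4195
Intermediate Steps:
N = -4248 (N = -(-708)*(-6) = -6*708 = -4248)
N + V(134, 53) = -4248 + 53 = -4195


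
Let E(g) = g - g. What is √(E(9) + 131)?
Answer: √131 ≈ 11.446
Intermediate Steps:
E(g) = 0
√(E(9) + 131) = √(0 + 131) = √131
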